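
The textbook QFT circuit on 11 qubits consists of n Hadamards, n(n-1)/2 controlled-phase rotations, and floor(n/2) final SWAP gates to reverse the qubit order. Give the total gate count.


Hadamard gates: 11
Controlled rotations: n*(n-1)/2 = 11*10/2 = 55
SWAP gates: floor(n/2) = floor(11/2) = 5
Total = 11 + 55 + 5
= 71

71


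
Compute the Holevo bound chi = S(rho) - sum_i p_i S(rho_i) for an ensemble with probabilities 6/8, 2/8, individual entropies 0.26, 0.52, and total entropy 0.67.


chi = S(rho) - sum_i p_i * S(rho_i)
Weighted entropy = 6/8 * 0.26 + 2/8 * 0.52
= 0.3250
chi = 0.67 - 0.3250
= 0.3450

0.3450


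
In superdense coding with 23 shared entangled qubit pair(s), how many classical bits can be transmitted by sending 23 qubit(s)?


Superdense coding allows 2 classical bits per shared entangled pair.
23 pair(s) -> 2 * 23 = 46 classical bits

46


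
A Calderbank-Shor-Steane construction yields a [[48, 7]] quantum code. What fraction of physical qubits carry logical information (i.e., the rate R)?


Code rate R = k/n
= 7/48
= 0.1458

0.1458


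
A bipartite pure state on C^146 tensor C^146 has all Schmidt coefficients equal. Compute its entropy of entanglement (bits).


For a maximally entangled state in d x d:
S = log2(d) = log2(146)
= 7.1898

7.1898


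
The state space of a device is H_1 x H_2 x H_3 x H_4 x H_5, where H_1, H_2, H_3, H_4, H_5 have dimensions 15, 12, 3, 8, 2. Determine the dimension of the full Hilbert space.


dim(H_1 x H_2 x H_3 x H_4 x H_5) = 15 * 12 * 3 * 8 * 2
= 180 * 3 * 8 * 2
= 540 * 8 * 2
= 4320 * 2
= 8640

8640


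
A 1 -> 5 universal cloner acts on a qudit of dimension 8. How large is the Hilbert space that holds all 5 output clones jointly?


Output space = H^(tensor 5) where dim(H) = 8
dim = 8^5
= 64 (after 2 factors)
= 512 (after 3 factors)
= 4096 (after 4 factors)
= 32768 (after 5 factors)
= 32768

32768


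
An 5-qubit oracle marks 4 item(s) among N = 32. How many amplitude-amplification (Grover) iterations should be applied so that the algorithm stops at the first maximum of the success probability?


After j Grover iterations the success probability is P(j) = sin^2((2j+1)*theta), where sin(theta) = sqrt(k/N).
N = 2^5 = 32, k = 4
sin(theta) = sqrt(k/N) = 0.3535533906
theta = arcsin(sqrt(k/N)) = 0.3613671239 rad
P(j) reaches its first maximum when (2j+1)*theta is as close as possible to pi/2, i.e. j = round(pi/(4*theta) - 1/2).
pi/(4*theta) - 1/2 = 1.6734
(For comparison, the common estimate pi/4 * sqrt(N/k) = 2.2214; the exact maximiser is used here.)
Optimal iterations = 2

2


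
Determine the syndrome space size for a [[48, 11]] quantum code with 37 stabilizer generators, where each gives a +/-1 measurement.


Each stabilizer generator gives a binary (+1 or -1) measurement outcome.
With 37 independent generators:
Total syndromes = 2^37
= 137438953472

137438953472


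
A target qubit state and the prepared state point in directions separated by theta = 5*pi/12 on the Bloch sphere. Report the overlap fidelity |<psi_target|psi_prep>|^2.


For states separated by angle theta on Bloch sphere:
F = cos^2(theta/2)
theta = 5*pi/12 = 1.3090
theta/2 = 0.6545
cos(theta/2) = 0.7934
F = 0.6294

0.6294


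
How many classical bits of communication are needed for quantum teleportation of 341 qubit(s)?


Quantum teleportation requires 2 classical bits per qubit teleported.
341 qubit(s) -> 2 * 341 = 682 classical bits

682


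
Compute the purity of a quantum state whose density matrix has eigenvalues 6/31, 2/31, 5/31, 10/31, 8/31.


tr(rho^2) = sum of eigenvalues squared
= (6/31)^2 + (2/31)^2 + (5/31)^2 + (10/31)^2 + (8/31)^2
= (36 + 4 + 25 + 100 + 64) / 961
= 229/961
= 0.2383

0.2383


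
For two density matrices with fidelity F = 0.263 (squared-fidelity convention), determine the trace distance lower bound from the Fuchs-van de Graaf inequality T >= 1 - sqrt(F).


Fuchs-van de Graaf (squared-fidelity convention): 1 - sqrt(F) <= T <= sqrt(1 - F).
Lower bound: T >= 1 - sqrt(F)
sqrt(F) = sqrt(0.263) = 0.5128
T >= 1 - 0.5128
T >= 0.4872

0.4872


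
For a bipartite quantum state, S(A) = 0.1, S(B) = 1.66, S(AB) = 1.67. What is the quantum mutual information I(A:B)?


I(A:B) = S(A) + S(B) - S(AB)
= 0.1 + 1.66 - 1.67
= 0.0900

0.0900


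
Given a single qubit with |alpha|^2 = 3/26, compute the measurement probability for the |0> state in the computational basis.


|alpha|^2 = 3/26 = 0.1154
|beta|^2 = 1 - 3/26 = 23/26 = 0.8846
P(|0>) = |alpha|^2 = 0.1154

0.1154


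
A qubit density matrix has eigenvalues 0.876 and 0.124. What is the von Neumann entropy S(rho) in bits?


S = -p*log2(p) - (1-p)*log2(1-p)
p = 0.8760, 1-p = 0.1240
= -0.8760 * log2(0.8760) - 0.1240 * log2(0.1240)
= -(-0.1673) - (-0.3734)
= 0.5408

0.5408


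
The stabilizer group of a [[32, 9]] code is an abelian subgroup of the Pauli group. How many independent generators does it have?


For an [[n,k]] stabilizer code:
Number of stabilizer generators = n - k
= 32 - 9
= 23

23


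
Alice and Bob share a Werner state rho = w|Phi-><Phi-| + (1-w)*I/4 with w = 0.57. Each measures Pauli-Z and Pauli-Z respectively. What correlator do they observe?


|Phi-> = (|00> - |11>)/sqrt(2)
For the pure Bell state, <Z_A Z_B> = +1 (Bell-state Pauli correlator).
The maximally-mixed part I/4 has tr(I/4 * P tensor P) = 0 for any traceless Pauli P.
So <Z_A Z_B>_rho = w * (+1) + (1 - w) * 0
= 0.57 * (+1)
= 0.5700

0.5700


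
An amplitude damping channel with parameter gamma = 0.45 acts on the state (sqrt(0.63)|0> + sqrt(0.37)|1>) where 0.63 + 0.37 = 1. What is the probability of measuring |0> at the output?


For amplitude damping with parameter gamma on state sqrt(a)|0> + sqrt(b)|1>:
alpha^2 = 0.63, beta^2 = 0.37
P(|0>) = alpha^2 + gamma * beta^2
= 0.63 + 0.45 * 0.37
= 0.63 + 0.1665
= 0.7965

0.7965


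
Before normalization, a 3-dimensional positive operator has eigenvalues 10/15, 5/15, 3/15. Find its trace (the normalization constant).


tr(M) = sum of eigenvalues
= 10/15 + 5/15 + 3/15
= 18/15
= 1.2000

1.2000


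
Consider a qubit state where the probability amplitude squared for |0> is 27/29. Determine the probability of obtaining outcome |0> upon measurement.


|alpha|^2 = 27/29 = 0.9310
|beta|^2 = 1 - 27/29 = 2/29 = 0.0690
P(|0>) = |alpha|^2 = 0.9310

0.9310


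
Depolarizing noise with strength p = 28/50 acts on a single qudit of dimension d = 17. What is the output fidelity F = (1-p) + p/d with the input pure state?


F = (1-p) + p/d
= (1 - 0.5600) + 0.5600/17
= 0.4400 + 0.0329
= 0.4729

0.4729


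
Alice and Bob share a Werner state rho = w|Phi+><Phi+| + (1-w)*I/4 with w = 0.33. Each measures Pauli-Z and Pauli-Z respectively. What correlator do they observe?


|Phi+> = (|00> + |11>)/sqrt(2)
For the pure Bell state, <Z_A Z_B> = +1 (Bell-state Pauli correlator).
The maximally-mixed part I/4 has tr(I/4 * P tensor P) = 0 for any traceless Pauli P.
So <Z_A Z_B>_rho = w * (+1) + (1 - w) * 0
= 0.33 * (+1)
= 0.3300

0.3300


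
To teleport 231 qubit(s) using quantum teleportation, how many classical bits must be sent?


Quantum teleportation requires 2 classical bits per qubit teleported.
231 qubit(s) -> 2 * 231 = 462 classical bits

462


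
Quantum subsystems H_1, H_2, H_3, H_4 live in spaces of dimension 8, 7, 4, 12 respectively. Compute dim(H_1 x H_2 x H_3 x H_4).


dim(H_1 x H_2 x H_3 x H_4) = 8 * 7 * 4 * 12
= 56 * 4 * 12
= 224 * 12
= 2688

2688


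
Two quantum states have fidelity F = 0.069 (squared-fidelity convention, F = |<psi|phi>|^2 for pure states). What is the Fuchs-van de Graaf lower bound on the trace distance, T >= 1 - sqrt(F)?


Fuchs-van de Graaf (squared-fidelity convention): 1 - sqrt(F) <= T <= sqrt(1 - F).
Lower bound: T >= 1 - sqrt(F)
sqrt(F) = sqrt(0.069) = 0.2627
T >= 1 - 0.2627
T >= 0.7373

0.7373


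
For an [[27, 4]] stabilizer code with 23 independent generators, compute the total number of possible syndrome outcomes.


Each stabilizer generator gives a binary (+1 or -1) measurement outcome.
With 23 independent generators:
Total syndromes = 2^23
= 8388608

8388608


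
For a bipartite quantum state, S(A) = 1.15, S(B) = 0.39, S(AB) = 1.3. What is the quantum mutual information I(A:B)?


I(A:B) = S(A) + S(B) - S(AB)
= 1.15 + 0.39 - 1.3
= 0.2400

0.2400


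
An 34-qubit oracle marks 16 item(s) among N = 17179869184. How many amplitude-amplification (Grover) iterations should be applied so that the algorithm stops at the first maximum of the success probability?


After j Grover iterations the success probability is P(j) = sin^2((2j+1)*theta), where sin(theta) = sqrt(k/N).
N = 2^34 = 17179869184, k = 16
sin(theta) = sqrt(k/N) = 3.051757812e-05
theta = arcsin(sqrt(k/N)) = 3.051757813e-05 rad
P(j) reaches its first maximum when (2j+1)*theta is as close as possible to pi/2, i.e. j = round(pi/(4*theta) - 1/2).
pi/(4*theta) - 1/2 = 25735.4270
(For comparison, the common estimate pi/4 * sqrt(N/k) = 25735.9270; the exact maximiser is used here.)
Optimal iterations = 25735

25735


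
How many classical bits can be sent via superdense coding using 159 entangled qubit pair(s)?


Superdense coding allows 2 classical bits per shared entangled pair.
159 pair(s) -> 2 * 159 = 318 classical bits

318


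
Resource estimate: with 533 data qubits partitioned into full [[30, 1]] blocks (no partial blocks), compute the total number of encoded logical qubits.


Each code block uses 30 physical qubits for 1 logical qubit(s).
Number of complete blocks = floor(533 / 30) = 17
Logical qubits = 17 * 1
= 17

17


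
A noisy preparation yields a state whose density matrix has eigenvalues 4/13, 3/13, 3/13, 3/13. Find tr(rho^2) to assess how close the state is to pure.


tr(rho^2) = sum of eigenvalues squared
= (4/13)^2 + (3/13)^2 + (3/13)^2 + (3/13)^2
= (16 + 9 + 9 + 9) / 169
= 43/169
= 0.2544

0.2544


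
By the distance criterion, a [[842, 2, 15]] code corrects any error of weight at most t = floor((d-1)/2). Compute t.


Code parameters: [[842, 2, 15]], distance d = 15.
Number of correctable errors = floor((d-1)/2)
= floor((15 - 1)/2)
= floor(14/2)
= 7

7


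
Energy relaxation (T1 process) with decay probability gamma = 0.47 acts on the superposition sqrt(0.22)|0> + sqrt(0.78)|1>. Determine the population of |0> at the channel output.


For amplitude damping with parameter gamma on state sqrt(a)|0> + sqrt(b)|1>:
alpha^2 = 0.22, beta^2 = 0.78
P(|0>) = alpha^2 + gamma * beta^2
= 0.22 + 0.47 * 0.78
= 0.22 + 0.3666
= 0.5866

0.5866


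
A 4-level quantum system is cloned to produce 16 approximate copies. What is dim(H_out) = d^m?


Output space = H^(tensor 16) where dim(H) = 4
dim = 4^16
= 16 (after 2 factors)
= 64 (after 3 factors)
= 256 (after 4 factors)
= 1024 (after 5 factors)
= 4096 (after 6 factors)
= 16384 (after 7 factors)
= 65536 (after 8 factors)
= 262144 (after 9 factors)
= 1048576 (after 10 factors)
= 4194304 (after 11 factors)
= 16777216 (after 12 factors)
= 67108864 (after 13 factors)
= 268435456 (after 14 factors)
= 1073741824 (after 15 factors)
= 4294967296 (after 16 factors)
= 4294967296

4294967296


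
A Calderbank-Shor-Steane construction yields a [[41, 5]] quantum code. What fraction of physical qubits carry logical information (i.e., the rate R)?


Code rate R = k/n
= 5/41
= 0.1220

0.1220


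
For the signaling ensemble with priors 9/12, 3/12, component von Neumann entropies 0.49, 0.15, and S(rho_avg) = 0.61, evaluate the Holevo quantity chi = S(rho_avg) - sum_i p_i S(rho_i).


chi = S(rho) - sum_i p_i * S(rho_i)
Weighted entropy = 9/12 * 0.49 + 3/12 * 0.15
= 0.4050
chi = 0.61 - 0.4050
= 0.2050

0.2050


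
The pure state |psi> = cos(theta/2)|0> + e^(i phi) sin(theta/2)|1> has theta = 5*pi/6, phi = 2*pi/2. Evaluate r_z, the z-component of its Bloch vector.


theta = 2.6180, phi = 3.1416
r_z = cos(theta) = -0.8660

-0.8660


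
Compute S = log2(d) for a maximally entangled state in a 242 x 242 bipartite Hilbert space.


For a maximally entangled state in d x d:
S = log2(d) = log2(242)
= 7.9189

7.9189


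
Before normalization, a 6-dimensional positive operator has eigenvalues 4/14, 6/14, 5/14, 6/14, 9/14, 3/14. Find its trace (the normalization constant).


tr(M) = sum of eigenvalues
= 4/14 + 6/14 + 5/14 + 6/14 + 9/14 + 3/14
= 33/14
= 2.3571

2.3571


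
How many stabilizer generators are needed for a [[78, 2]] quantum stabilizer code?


For an [[n,k]] stabilizer code:
Number of stabilizer generators = n - k
= 78 - 2
= 76

76


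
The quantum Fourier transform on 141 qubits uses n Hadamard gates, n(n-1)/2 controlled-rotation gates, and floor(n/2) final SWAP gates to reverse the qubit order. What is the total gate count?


Hadamard gates: 141
Controlled rotations: n*(n-1)/2 = 141*140/2 = 9870
SWAP gates: floor(n/2) = floor(141/2) = 70
Total = 141 + 9870 + 70
= 10081

10081


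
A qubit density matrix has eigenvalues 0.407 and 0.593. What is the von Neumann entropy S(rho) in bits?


S = -p*log2(p) - (1-p)*log2(1-p)
p = 0.4070, 1-p = 0.5930
= -0.4070 * log2(0.4070) - 0.5930 * log2(0.5930)
= -(-0.5278) - (-0.4471)
= 0.9749

0.9749


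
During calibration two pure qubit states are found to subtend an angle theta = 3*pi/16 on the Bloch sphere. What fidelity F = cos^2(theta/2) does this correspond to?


For states separated by angle theta on Bloch sphere:
F = cos^2(theta/2)
theta = 3*pi/16 = 0.5890
theta/2 = 0.2945
cos(theta/2) = 0.9569
F = 0.9157

0.9157


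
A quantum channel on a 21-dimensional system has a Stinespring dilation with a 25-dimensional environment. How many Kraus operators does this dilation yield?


Tracing out the environment in an orthonormal basis {|i>_E} gives Kraus operators K_i = <i|_E U |0>_E.
Number of Kraus operators = dim(H_env) = d_env
= 25

25


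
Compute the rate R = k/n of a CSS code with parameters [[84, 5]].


Code rate R = k/n
= 5/84
= 0.0595

0.0595


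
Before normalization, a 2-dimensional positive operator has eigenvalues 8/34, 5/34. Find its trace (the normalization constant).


tr(M) = sum of eigenvalues
= 8/34 + 5/34
= 13/34
= 0.3824

0.3824


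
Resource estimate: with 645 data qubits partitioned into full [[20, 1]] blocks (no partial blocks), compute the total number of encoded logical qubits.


Each code block uses 20 physical qubits for 1 logical qubit(s).
Number of complete blocks = floor(645 / 20) = 32
Logical qubits = 32 * 1
= 32

32


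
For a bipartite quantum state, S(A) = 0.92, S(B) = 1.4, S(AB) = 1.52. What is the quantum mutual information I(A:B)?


I(A:B) = S(A) + S(B) - S(AB)
= 0.92 + 1.4 - 1.52
= 0.8000

0.8000


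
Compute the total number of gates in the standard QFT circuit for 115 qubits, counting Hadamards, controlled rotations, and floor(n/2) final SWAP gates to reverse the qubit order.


Hadamard gates: 115
Controlled rotations: n*(n-1)/2 = 115*114/2 = 6555
SWAP gates: floor(n/2) = floor(115/2) = 57
Total = 115 + 6555 + 57
= 6727

6727


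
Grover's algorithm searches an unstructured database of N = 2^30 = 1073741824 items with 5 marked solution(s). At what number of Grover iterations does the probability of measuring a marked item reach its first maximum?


After j Grover iterations the success probability is P(j) = sin^2((2j+1)*theta), where sin(theta) = sqrt(k/N).
N = 2^30 = 1073741824, k = 5
sin(theta) = sqrt(k/N) = 6.82393792e-05
theta = arcsin(sqrt(k/N)) = 6.823937925e-05 rad
P(j) reaches its first maximum when (2j+1)*theta is as close as possible to pi/2, i.e. j = round(pi/(4*theta) - 1/2).
pi/(4*theta) - 1/2 = 11508.9564
(For comparison, the common estimate pi/4 * sqrt(N/k) = 11509.4565; the exact maximiser is used here.)
Optimal iterations = 11509

11509


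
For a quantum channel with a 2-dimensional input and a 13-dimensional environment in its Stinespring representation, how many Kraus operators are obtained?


Tracing out the environment in an orthonormal basis {|i>_E} gives Kraus operators K_i = <i|_E U |0>_E.
Number of Kraus operators = dim(H_env) = d_env
= 13

13


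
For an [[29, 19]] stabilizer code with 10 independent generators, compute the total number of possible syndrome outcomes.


Each stabilizer generator gives a binary (+1 or -1) measurement outcome.
With 10 independent generators:
Total syndromes = 2^10
= 1024

1024


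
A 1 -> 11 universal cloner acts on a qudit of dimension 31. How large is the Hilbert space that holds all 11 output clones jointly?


Output space = H^(tensor 11) where dim(H) = 31
dim = 31^11
= 961 (after 2 factors)
= 29791 (after 3 factors)
= 923521 (after 4 factors)
= 28629151 (after 5 factors)
= 887503681 (after 6 factors)
= 27512614111 (after 7 factors)
= 852891037441 (after 8 factors)
= 26439622160671 (after 9 factors)
= 819628286980801 (after 10 factors)
= 25408476896404831 (after 11 factors)
= 25408476896404831

25408476896404831


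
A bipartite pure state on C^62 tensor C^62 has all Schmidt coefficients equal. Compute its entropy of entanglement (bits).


For a maximally entangled state in d x d:
S = log2(d) = log2(62)
= 5.9542

5.9542


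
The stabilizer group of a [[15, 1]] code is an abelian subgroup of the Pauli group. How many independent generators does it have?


For an [[n,k]] stabilizer code:
Number of stabilizer generators = n - k
= 15 - 1
= 14

14


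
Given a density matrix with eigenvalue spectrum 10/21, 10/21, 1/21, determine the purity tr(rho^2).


tr(rho^2) = sum of eigenvalues squared
= (10/21)^2 + (10/21)^2 + (1/21)^2
= (100 + 100 + 1) / 441
= 201/441
= 0.4558

0.4558


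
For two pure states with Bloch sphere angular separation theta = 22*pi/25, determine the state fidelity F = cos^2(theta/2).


For states separated by angle theta on Bloch sphere:
F = cos^2(theta/2)
theta = 22*pi/25 = 2.7646
theta/2 = 1.3823
cos(theta/2) = 0.1874
F = 0.0351

0.0351


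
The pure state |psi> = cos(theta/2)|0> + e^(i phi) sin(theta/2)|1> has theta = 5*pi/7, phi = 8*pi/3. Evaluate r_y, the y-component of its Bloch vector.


theta = 2.2440, phi = 8.3776
r_y = sin(theta)*sin(phi) = 0.7818 * 0.8660
r_y = 0.6771

0.6771


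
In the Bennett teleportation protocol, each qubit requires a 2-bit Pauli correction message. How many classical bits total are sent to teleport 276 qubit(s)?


Quantum teleportation requires 2 classical bits per qubit teleported.
276 qubit(s) -> 2 * 276 = 552 classical bits

552


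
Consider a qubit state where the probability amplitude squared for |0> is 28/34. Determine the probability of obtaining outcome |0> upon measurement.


|alpha|^2 = 28/34 = 0.8235
|beta|^2 = 1 - 28/34 = 6/34 = 0.1765
P(|0>) = |alpha|^2 = 0.8235

0.8235


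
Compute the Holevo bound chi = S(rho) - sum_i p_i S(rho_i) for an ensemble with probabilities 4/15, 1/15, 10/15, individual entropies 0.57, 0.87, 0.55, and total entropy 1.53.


chi = S(rho) - sum_i p_i * S(rho_i)
Weighted entropy = 4/15 * 0.57 + 1/15 * 0.87 + 10/15 * 0.55
= 0.5767
chi = 1.53 - 0.5767
= 0.9533

0.9533


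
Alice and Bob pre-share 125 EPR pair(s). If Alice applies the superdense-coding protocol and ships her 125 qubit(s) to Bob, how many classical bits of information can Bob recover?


Superdense coding allows 2 classical bits per shared entangled pair.
125 pair(s) -> 2 * 125 = 250 classical bits

250


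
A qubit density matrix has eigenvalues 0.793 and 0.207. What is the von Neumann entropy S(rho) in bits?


S = -p*log2(p) - (1-p)*log2(1-p)
p = 0.7930, 1-p = 0.2070
= -0.7930 * log2(0.7930) - 0.2070 * log2(0.2070)
= -(-0.2653) - (-0.4704)
= 0.7357

0.7357


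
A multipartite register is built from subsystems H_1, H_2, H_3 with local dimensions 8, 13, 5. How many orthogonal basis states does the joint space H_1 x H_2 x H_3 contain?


dim(H_1 x H_2 x H_3) = 8 * 13 * 5
= 104 * 5
= 520

520


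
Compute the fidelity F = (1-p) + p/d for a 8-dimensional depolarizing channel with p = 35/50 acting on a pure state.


F = (1-p) + p/d
= (1 - 0.7000) + 0.7000/8
= 0.3000 + 0.0875
= 0.3875

0.3875


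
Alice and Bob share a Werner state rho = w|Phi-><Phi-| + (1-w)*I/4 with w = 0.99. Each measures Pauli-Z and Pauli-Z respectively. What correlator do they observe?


|Phi-> = (|00> - |11>)/sqrt(2)
For the pure Bell state, <Z_A Z_B> = +1 (Bell-state Pauli correlator).
The maximally-mixed part I/4 has tr(I/4 * P tensor P) = 0 for any traceless Pauli P.
So <Z_A Z_B>_rho = w * (+1) + (1 - w) * 0
= 0.99 * (+1)
= 0.9900

0.9900


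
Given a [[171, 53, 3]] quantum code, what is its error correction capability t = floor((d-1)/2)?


Code parameters: [[171, 53, 3]], distance d = 3.
Number of correctable errors = floor((d-1)/2)
= floor((3 - 1)/2)
= floor(2/2)
= 1

1


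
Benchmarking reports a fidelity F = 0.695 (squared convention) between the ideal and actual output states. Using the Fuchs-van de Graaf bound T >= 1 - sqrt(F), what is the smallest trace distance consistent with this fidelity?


Fuchs-van de Graaf (squared-fidelity convention): 1 - sqrt(F) <= T <= sqrt(1 - F).
Lower bound: T >= 1 - sqrt(F)
sqrt(F) = sqrt(0.695) = 0.8337
T >= 1 - 0.8337
T >= 0.1663

0.1663


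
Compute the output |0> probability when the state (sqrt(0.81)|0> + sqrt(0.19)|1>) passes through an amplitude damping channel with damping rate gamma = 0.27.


For amplitude damping with parameter gamma on state sqrt(a)|0> + sqrt(b)|1>:
alpha^2 = 0.81, beta^2 = 0.19
P(|0>) = alpha^2 + gamma * beta^2
= 0.81 + 0.27 * 0.19
= 0.81 + 0.0513
= 0.8613

0.8613


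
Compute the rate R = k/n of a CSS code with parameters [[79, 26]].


Code rate R = k/n
= 26/79
= 0.3291

0.3291


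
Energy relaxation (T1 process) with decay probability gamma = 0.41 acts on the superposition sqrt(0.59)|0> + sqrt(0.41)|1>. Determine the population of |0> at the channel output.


For amplitude damping with parameter gamma on state sqrt(a)|0> + sqrt(b)|1>:
alpha^2 = 0.59, beta^2 = 0.41
P(|0>) = alpha^2 + gamma * beta^2
= 0.59 + 0.41 * 0.41
= 0.59 + 0.1681
= 0.7581

0.7581


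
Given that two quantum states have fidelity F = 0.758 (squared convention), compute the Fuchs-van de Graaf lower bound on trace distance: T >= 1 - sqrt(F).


Fuchs-van de Graaf (squared-fidelity convention): 1 - sqrt(F) <= T <= sqrt(1 - F).
Lower bound: T >= 1 - sqrt(F)
sqrt(F) = sqrt(0.758) = 0.8706
T >= 1 - 0.8706
T >= 0.1294

0.1294


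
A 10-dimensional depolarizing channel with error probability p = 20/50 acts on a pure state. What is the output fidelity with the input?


F = (1-p) + p/d
= (1 - 0.4000) + 0.4000/10
= 0.6000 + 0.0400
= 0.6400

0.6400


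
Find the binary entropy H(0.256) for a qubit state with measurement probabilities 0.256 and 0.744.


S = -p*log2(p) - (1-p)*log2(1-p)
p = 0.2560, 1-p = 0.7440
= -0.2560 * log2(0.2560) - 0.7440 * log2(0.7440)
= -(-0.5032) - (-0.3174)
= 0.8207

0.8207


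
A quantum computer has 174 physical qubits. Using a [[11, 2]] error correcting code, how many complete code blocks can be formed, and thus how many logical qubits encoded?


Each code block uses 11 physical qubits for 2 logical qubit(s).
Number of complete blocks = floor(174 / 11) = 15
Logical qubits = 15 * 2
= 30

30


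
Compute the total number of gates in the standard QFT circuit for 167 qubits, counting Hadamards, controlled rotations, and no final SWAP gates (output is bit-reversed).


Hadamard gates: 167
Controlled rotations: n*(n-1)/2 = 167*166/2 = 13861
SWAP gates: 0 (omitted)
Total = 167 + 13861
= 14028

14028


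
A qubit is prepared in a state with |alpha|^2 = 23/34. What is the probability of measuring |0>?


|alpha|^2 = 23/34 = 0.6765
|beta|^2 = 1 - 23/34 = 11/34 = 0.3235
P(|0>) = |alpha|^2 = 0.6765

0.6765


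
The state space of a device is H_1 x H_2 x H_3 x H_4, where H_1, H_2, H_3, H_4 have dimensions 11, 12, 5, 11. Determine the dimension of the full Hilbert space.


dim(H_1 x H_2 x H_3 x H_4) = 11 * 12 * 5 * 11
= 132 * 5 * 11
= 660 * 11
= 7260

7260


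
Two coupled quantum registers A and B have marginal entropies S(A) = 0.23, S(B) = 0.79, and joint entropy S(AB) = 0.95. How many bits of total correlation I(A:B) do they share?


I(A:B) = S(A) + S(B) - S(AB)
= 0.23 + 0.79 - 0.95
= 0.0700

0.0700


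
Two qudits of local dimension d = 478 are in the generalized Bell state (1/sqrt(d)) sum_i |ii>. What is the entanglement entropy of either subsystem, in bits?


For a maximally entangled state in d x d:
S = log2(d) = log2(478)
= 8.9009

8.9009


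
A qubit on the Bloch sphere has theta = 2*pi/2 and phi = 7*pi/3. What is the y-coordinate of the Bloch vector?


theta = 3.1416, phi = 7.3304
r_y = sin(theta)*sin(phi) = 0.0000 * 0.8660
r_y = 0.0000

0.0000


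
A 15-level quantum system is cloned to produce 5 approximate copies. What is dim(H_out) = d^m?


Output space = H^(tensor 5) where dim(H) = 15
dim = 15^5
= 225 (after 2 factors)
= 3375 (after 3 factors)
= 50625 (after 4 factors)
= 759375 (after 5 factors)
= 759375

759375


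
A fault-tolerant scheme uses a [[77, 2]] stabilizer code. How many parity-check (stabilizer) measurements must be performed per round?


For an [[n,k]] stabilizer code:
Number of stabilizer generators = n - k
= 77 - 2
= 75

75


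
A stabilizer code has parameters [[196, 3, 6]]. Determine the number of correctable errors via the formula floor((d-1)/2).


Code parameters: [[196, 3, 6]], distance d = 6.
Number of correctable errors = floor((d-1)/2)
= floor((6 - 1)/2)
= floor(5/2)
= 2

2


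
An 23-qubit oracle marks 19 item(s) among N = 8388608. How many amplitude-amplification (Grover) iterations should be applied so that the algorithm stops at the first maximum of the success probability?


After j Grover iterations the success probability is P(j) = sin^2((2j+1)*theta), where sin(theta) = sqrt(k/N).
N = 2^23 = 8388608, k = 19
sin(theta) = sqrt(k/N) = 0.001504983887
theta = arcsin(sqrt(k/N)) = 0.001504984456 rad
P(j) reaches its first maximum when (2j+1)*theta is as close as possible to pi/2, i.e. j = round(pi/(4*theta) - 1/2).
pi/(4*theta) - 1/2 = 521.3646
(For comparison, the common estimate pi/4 * sqrt(N/k) = 521.8648; the exact maximiser is used here.)
Optimal iterations = 521

521


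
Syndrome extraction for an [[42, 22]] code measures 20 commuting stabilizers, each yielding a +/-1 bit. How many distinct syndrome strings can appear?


Each stabilizer generator gives a binary (+1 or -1) measurement outcome.
With 20 independent generators:
Total syndromes = 2^20
= 1048576

1048576


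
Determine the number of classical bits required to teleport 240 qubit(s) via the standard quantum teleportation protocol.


Quantum teleportation requires 2 classical bits per qubit teleported.
240 qubit(s) -> 2 * 240 = 480 classical bits

480


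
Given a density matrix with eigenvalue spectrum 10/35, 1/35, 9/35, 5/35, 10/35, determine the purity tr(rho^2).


tr(rho^2) = sum of eigenvalues squared
= (10/35)^2 + (1/35)^2 + (9/35)^2 + (5/35)^2 + (10/35)^2
= (100 + 1 + 81 + 25 + 100) / 1225
= 307/1225
= 0.2506

0.2506


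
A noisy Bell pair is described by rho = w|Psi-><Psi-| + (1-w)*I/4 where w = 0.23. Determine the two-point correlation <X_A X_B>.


|Psi-> = (|01> - |10>)/sqrt(2)
For the pure Bell state, <X_A X_B> = -1 (Bell-state Pauli correlator).
The maximally-mixed part I/4 has tr(I/4 * P tensor P) = 0 for any traceless Pauli P.
So <X_A X_B>_rho = w * (-1) + (1 - w) * 0
= 0.23 * (-1)
= -0.2300

-0.2300


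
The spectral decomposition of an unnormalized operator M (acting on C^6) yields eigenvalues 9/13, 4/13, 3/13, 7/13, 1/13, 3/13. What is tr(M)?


tr(M) = sum of eigenvalues
= 9/13 + 4/13 + 3/13 + 7/13 + 1/13 + 3/13
= 27/13
= 2.0769

2.0769


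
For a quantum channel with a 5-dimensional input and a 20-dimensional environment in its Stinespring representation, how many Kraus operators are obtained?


Tracing out the environment in an orthonormal basis {|i>_E} gives Kraus operators K_i = <i|_E U |0>_E.
Number of Kraus operators = dim(H_env) = d_env
= 20

20


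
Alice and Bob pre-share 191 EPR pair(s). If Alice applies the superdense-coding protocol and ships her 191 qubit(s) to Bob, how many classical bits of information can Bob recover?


Superdense coding allows 2 classical bits per shared entangled pair.
191 pair(s) -> 2 * 191 = 382 classical bits

382


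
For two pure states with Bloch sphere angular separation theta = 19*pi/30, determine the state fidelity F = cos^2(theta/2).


For states separated by angle theta on Bloch sphere:
F = cos^2(theta/2)
theta = 19*pi/30 = 1.9897
theta/2 = 0.9948
cos(theta/2) = 0.5446
F = 0.2966

0.2966


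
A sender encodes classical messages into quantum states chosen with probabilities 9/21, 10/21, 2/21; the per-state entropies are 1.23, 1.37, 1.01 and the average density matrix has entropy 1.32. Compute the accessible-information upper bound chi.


chi = S(rho) - sum_i p_i * S(rho_i)
Weighted entropy = 9/21 * 1.23 + 10/21 * 1.37 + 2/21 * 1.01
= 1.2757
chi = 1.32 - 1.2757
= 0.0443

0.0443


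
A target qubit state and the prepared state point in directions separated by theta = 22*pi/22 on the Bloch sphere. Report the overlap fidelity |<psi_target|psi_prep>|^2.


For states separated by angle theta on Bloch sphere:
F = cos^2(theta/2)
theta = 22*pi/22 = 3.1416
theta/2 = 1.5708
cos(theta/2) = 0.0000
F = 0.0000

0.0000


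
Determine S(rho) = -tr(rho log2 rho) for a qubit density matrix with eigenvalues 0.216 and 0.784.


S = -p*log2(p) - (1-p)*log2(1-p)
p = 0.2160, 1-p = 0.7840
= -0.2160 * log2(0.2160) - 0.7840 * log2(0.7840)
= -(-0.4776) - (-0.2752)
= 0.7528

0.7528


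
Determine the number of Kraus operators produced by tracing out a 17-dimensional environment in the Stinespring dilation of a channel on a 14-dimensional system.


Tracing out the environment in an orthonormal basis {|i>_E} gives Kraus operators K_i = <i|_E U |0>_E.
Number of Kraus operators = dim(H_env) = d_env
= 17

17


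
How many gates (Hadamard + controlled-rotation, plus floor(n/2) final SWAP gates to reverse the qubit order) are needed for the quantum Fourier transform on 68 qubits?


Hadamard gates: 68
Controlled rotations: n*(n-1)/2 = 68*67/2 = 2278
SWAP gates: floor(n/2) = floor(68/2) = 34
Total = 68 + 2278 + 34
= 2380

2380


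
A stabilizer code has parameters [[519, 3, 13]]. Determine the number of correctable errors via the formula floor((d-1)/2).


Code parameters: [[519, 3, 13]], distance d = 13.
Number of correctable errors = floor((d-1)/2)
= floor((13 - 1)/2)
= floor(12/2)
= 6

6


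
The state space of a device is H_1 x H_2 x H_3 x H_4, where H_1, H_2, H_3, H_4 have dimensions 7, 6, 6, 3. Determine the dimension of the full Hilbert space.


dim(H_1 x H_2 x H_3 x H_4) = 7 * 6 * 6 * 3
= 42 * 6 * 3
= 252 * 3
= 756

756


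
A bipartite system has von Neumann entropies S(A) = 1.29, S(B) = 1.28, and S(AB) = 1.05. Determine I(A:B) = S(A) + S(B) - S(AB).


I(A:B) = S(A) + S(B) - S(AB)
= 1.29 + 1.28 - 1.05
= 1.5200

1.5200


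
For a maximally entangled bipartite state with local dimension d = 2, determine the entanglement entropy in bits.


For a maximally entangled state in d x d:
S = log2(d) = log2(2)
= 1.0000

1.0000


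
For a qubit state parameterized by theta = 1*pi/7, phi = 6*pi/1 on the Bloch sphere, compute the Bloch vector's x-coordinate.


theta = 0.4488, phi = 18.8496
r_x = sin(theta)*cos(phi) = 0.4339 * 1.0000
r_x = 0.4339

0.4339


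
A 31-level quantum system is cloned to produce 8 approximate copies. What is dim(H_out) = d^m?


Output space = H^(tensor 8) where dim(H) = 31
dim = 31^8
= 961 (after 2 factors)
= 29791 (after 3 factors)
= 923521 (after 4 factors)
= 28629151 (after 5 factors)
= 887503681 (after 6 factors)
= 27512614111 (after 7 factors)
= 852891037441 (after 8 factors)
= 852891037441

852891037441


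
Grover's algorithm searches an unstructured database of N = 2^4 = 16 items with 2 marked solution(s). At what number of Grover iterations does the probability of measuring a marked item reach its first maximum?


After j Grover iterations the success probability is P(j) = sin^2((2j+1)*theta), where sin(theta) = sqrt(k/N).
N = 2^4 = 16, k = 2
sin(theta) = sqrt(k/N) = 0.3535533906
theta = arcsin(sqrt(k/N)) = 0.3613671239 rad
P(j) reaches its first maximum when (2j+1)*theta is as close as possible to pi/2, i.e. j = round(pi/(4*theta) - 1/2).
pi/(4*theta) - 1/2 = 1.6734
(For comparison, the common estimate pi/4 * sqrt(N/k) = 2.2214; the exact maximiser is used here.)
Optimal iterations = 2

2


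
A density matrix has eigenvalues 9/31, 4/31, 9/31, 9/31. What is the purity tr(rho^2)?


tr(rho^2) = sum of eigenvalues squared
= (9/31)^2 + (4/31)^2 + (9/31)^2 + (9/31)^2
= (81 + 16 + 81 + 81) / 961
= 259/961
= 0.2695

0.2695


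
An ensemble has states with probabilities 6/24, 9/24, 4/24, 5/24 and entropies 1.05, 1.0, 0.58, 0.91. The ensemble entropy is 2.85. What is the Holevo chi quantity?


chi = S(rho) - sum_i p_i * S(rho_i)
Weighted entropy = 6/24 * 1.05 + 9/24 * 1.0 + 4/24 * 0.58 + 5/24 * 0.91
= 0.9238
chi = 2.85 - 0.9238
= 1.9263

1.9263


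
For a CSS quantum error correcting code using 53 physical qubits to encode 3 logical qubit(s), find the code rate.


Code rate R = k/n
= 3/53
= 0.0566

0.0566


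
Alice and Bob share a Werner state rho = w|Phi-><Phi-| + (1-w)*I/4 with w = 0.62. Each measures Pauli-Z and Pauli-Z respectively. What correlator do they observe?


|Phi-> = (|00> - |11>)/sqrt(2)
For the pure Bell state, <Z_A Z_B> = +1 (Bell-state Pauli correlator).
The maximally-mixed part I/4 has tr(I/4 * P tensor P) = 0 for any traceless Pauli P.
So <Z_A Z_B>_rho = w * (+1) + (1 - w) * 0
= 0.62 * (+1)
= 0.6200

0.6200


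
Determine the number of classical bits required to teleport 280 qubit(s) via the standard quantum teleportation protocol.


Quantum teleportation requires 2 classical bits per qubit teleported.
280 qubit(s) -> 2 * 280 = 560 classical bits

560


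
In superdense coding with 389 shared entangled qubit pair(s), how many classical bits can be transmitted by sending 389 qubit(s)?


Superdense coding allows 2 classical bits per shared entangled pair.
389 pair(s) -> 2 * 389 = 778 classical bits

778


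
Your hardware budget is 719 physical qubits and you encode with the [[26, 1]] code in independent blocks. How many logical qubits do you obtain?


Each code block uses 26 physical qubits for 1 logical qubit(s).
Number of complete blocks = floor(719 / 26) = 27
Logical qubits = 27 * 1
= 27

27


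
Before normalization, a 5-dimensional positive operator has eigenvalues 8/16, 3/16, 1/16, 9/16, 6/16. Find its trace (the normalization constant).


tr(M) = sum of eigenvalues
= 8/16 + 3/16 + 1/16 + 9/16 + 6/16
= 27/16
= 1.6875

1.6875


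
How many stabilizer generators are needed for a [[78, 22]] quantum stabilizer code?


For an [[n,k]] stabilizer code:
Number of stabilizer generators = n - k
= 78 - 22
= 56

56


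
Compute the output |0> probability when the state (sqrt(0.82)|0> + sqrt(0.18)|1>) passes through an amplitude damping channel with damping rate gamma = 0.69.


For amplitude damping with parameter gamma on state sqrt(a)|0> + sqrt(b)|1>:
alpha^2 = 0.82, beta^2 = 0.18
P(|0>) = alpha^2 + gamma * beta^2
= 0.82 + 0.69 * 0.18
= 0.82 + 0.1242
= 0.9442

0.9442


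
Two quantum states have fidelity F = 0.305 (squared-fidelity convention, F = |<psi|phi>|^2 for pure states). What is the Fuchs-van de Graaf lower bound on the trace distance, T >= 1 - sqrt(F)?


Fuchs-van de Graaf (squared-fidelity convention): 1 - sqrt(F) <= T <= sqrt(1 - F).
Lower bound: T >= 1 - sqrt(F)
sqrt(F) = sqrt(0.305) = 0.5523
T >= 1 - 0.5523
T >= 0.4477

0.4477


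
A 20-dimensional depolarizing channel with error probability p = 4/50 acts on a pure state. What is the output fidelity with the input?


F = (1-p) + p/d
= (1 - 0.0800) + 0.0800/20
= 0.9200 + 0.0040
= 0.9240

0.9240


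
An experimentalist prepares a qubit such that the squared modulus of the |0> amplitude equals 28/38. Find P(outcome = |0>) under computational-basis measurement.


|alpha|^2 = 28/38 = 0.7368
|beta|^2 = 1 - 28/38 = 10/38 = 0.2632
P(|0>) = |alpha|^2 = 0.7368

0.7368


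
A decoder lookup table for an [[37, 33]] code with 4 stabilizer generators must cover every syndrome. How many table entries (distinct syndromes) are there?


Each stabilizer generator gives a binary (+1 or -1) measurement outcome.
With 4 independent generators:
Total syndromes = 2^4
= 16

16


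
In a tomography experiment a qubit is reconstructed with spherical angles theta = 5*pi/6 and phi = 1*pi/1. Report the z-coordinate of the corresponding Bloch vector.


theta = 2.6180, phi = 3.1416
r_z = cos(theta) = -0.8660

-0.8660


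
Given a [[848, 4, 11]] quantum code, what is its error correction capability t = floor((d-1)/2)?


Code parameters: [[848, 4, 11]], distance d = 11.
Number of correctable errors = floor((d-1)/2)
= floor((11 - 1)/2)
= floor(10/2)
= 5

5


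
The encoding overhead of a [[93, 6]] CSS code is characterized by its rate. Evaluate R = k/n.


Code rate R = k/n
= 6/93
= 0.0645

0.0645


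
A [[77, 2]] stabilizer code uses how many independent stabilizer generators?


For an [[n,k]] stabilizer code:
Number of stabilizer generators = n - k
= 77 - 2
= 75

75


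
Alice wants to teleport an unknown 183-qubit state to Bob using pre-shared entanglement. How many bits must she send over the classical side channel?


Quantum teleportation requires 2 classical bits per qubit teleported.
183 qubit(s) -> 2 * 183 = 366 classical bits

366


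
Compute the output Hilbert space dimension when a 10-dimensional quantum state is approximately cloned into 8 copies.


Output space = H^(tensor 8) where dim(H) = 10
dim = 10^8
= 100 (after 2 factors)
= 1000 (after 3 factors)
= 10000 (after 4 factors)
= 100000 (after 5 factors)
= 1000000 (after 6 factors)
= 10000000 (after 7 factors)
= 100000000 (after 8 factors)
= 100000000

100000000


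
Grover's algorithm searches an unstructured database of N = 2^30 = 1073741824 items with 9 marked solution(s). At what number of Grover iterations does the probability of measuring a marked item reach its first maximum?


After j Grover iterations the success probability is P(j) = sin^2((2j+1)*theta), where sin(theta) = sqrt(k/N).
N = 2^30 = 1073741824, k = 9
sin(theta) = sqrt(k/N) = 9.155273438e-05
theta = arcsin(sqrt(k/N)) = 9.15527345e-05 rad
P(j) reaches its first maximum when (2j+1)*theta is as close as possible to pi/2, i.e. j = round(pi/(4*theta) - 1/2).
pi/(4*theta) - 1/2 = 8578.1423
(For comparison, the common estimate pi/4 * sqrt(N/k) = 8578.6423; the exact maximiser is used here.)
Optimal iterations = 8578

8578


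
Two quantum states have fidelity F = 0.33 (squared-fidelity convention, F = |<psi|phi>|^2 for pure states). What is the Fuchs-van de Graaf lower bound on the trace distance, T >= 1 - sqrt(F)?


Fuchs-van de Graaf (squared-fidelity convention): 1 - sqrt(F) <= T <= sqrt(1 - F).
Lower bound: T >= 1 - sqrt(F)
sqrt(F) = sqrt(0.33) = 0.5745
T >= 1 - 0.5745
T >= 0.4255

0.4255


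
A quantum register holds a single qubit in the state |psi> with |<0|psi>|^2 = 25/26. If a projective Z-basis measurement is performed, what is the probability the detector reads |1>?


|alpha|^2 = 25/26 = 0.9615
|beta|^2 = 1 - 25/26 = 1/26 = 0.0385
P(|1>) = |beta|^2 = 0.0385

0.0385


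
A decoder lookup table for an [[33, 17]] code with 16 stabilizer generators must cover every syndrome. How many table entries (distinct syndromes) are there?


Each stabilizer generator gives a binary (+1 or -1) measurement outcome.
With 16 independent generators:
Total syndromes = 2^16
= 65536

65536


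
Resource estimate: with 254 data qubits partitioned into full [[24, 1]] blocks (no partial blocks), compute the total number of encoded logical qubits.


Each code block uses 24 physical qubits for 1 logical qubit(s).
Number of complete blocks = floor(254 / 24) = 10
Logical qubits = 10 * 1
= 10

10
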